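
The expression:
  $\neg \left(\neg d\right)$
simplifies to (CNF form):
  $d$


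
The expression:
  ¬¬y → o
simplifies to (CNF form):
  o ∨ ¬y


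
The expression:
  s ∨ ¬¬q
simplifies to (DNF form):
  q ∨ s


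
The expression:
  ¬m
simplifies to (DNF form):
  ¬m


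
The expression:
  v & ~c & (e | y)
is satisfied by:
  {y: True, e: True, v: True, c: False}
  {y: True, v: True, e: False, c: False}
  {e: True, v: True, y: False, c: False}


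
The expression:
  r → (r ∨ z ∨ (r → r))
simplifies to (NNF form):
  True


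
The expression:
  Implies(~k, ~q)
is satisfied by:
  {k: True, q: False}
  {q: False, k: False}
  {q: True, k: True}


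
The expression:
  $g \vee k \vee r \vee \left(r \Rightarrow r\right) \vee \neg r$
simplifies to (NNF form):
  $\text{True}$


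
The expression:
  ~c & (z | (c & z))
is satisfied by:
  {z: True, c: False}


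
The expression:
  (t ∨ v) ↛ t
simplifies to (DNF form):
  v ∧ ¬t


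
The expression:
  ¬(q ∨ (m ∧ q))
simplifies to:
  ¬q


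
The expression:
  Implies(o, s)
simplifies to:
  s | ~o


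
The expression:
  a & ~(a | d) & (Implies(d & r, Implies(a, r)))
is never true.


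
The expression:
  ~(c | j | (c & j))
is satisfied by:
  {j: False, c: False}


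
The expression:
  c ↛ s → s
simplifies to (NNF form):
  s ∨ ¬c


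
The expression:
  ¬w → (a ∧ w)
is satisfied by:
  {w: True}


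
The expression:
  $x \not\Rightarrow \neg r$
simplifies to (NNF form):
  $r \wedge x$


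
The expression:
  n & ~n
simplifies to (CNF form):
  False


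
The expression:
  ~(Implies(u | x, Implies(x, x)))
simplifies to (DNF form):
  False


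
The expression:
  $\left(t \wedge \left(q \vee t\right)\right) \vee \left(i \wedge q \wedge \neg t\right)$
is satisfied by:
  {i: True, t: True, q: True}
  {i: True, t: True, q: False}
  {t: True, q: True, i: False}
  {t: True, q: False, i: False}
  {i: True, q: True, t: False}


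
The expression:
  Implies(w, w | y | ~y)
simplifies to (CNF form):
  True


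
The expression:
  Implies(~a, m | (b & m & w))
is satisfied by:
  {a: True, m: True}
  {a: True, m: False}
  {m: True, a: False}


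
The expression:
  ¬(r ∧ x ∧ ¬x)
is always true.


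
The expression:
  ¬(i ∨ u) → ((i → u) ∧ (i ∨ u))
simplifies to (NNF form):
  i ∨ u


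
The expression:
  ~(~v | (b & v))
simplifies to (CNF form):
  v & ~b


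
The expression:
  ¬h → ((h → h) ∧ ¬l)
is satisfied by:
  {h: True, l: False}
  {l: False, h: False}
  {l: True, h: True}


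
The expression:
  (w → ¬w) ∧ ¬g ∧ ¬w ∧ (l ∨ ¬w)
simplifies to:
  ¬g ∧ ¬w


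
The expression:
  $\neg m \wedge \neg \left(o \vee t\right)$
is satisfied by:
  {o: False, t: False, m: False}


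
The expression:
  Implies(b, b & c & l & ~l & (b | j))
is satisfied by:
  {b: False}


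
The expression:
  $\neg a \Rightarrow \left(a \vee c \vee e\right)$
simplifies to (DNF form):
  $a \vee c \vee e$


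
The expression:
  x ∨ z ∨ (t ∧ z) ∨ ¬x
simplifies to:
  True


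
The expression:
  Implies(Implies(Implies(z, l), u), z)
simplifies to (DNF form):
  z | ~u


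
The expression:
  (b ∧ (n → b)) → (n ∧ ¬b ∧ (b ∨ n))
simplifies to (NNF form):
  ¬b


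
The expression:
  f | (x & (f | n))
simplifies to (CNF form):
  (f | n) & (f | x)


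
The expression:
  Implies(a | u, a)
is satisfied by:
  {a: True, u: False}
  {u: False, a: False}
  {u: True, a: True}


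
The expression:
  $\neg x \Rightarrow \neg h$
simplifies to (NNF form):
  $x \vee \neg h$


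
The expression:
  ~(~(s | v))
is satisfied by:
  {v: True, s: True}
  {v: True, s: False}
  {s: True, v: False}


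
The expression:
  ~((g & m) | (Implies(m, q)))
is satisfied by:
  {m: True, q: False, g: False}


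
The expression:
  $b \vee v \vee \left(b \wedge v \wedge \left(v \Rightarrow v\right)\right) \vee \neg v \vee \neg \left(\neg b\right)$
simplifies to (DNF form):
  $\text{True}$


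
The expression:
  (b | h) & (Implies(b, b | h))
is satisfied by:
  {b: True, h: True}
  {b: True, h: False}
  {h: True, b: False}


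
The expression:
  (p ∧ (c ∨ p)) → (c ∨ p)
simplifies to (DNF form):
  True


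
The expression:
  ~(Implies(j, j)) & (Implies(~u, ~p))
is never true.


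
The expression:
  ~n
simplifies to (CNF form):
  ~n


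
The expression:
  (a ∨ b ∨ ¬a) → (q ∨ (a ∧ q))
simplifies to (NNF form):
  q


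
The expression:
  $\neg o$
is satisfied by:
  {o: False}


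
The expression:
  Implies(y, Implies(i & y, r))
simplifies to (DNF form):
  r | ~i | ~y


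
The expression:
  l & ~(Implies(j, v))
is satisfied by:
  {j: True, l: True, v: False}


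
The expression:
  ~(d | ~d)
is never true.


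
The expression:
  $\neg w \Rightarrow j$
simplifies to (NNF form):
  $j \vee w$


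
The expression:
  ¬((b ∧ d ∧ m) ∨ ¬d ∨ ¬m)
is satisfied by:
  {m: True, d: True, b: False}


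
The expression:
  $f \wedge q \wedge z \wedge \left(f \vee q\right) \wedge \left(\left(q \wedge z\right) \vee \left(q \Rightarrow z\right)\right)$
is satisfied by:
  {z: True, f: True, q: True}


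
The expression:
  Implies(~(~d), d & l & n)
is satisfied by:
  {n: True, l: True, d: False}
  {n: True, l: False, d: False}
  {l: True, n: False, d: False}
  {n: False, l: False, d: False}
  {n: True, d: True, l: True}


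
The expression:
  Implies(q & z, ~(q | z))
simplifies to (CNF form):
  ~q | ~z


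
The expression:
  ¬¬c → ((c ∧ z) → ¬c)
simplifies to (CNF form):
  ¬c ∨ ¬z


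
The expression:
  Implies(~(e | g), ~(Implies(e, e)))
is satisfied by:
  {e: True, g: True}
  {e: True, g: False}
  {g: True, e: False}


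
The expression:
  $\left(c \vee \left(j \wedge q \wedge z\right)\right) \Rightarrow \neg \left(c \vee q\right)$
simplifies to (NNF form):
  $\neg c \wedge \left(\neg j \vee \neg q \vee \neg z\right)$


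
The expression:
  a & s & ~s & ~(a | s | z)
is never true.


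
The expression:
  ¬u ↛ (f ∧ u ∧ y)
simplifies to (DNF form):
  ¬u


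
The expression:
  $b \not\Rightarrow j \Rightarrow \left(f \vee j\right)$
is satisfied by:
  {j: True, f: True, b: False}
  {j: True, f: False, b: False}
  {f: True, j: False, b: False}
  {j: False, f: False, b: False}
  {j: True, b: True, f: True}
  {j: True, b: True, f: False}
  {b: True, f: True, j: False}


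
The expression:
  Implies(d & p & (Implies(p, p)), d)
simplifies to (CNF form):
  True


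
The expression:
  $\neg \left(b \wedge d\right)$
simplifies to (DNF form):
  $\neg b \vee \neg d$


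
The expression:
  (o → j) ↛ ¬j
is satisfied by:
  {j: True}


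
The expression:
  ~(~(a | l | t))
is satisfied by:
  {a: True, t: True, l: True}
  {a: True, t: True, l: False}
  {a: True, l: True, t: False}
  {a: True, l: False, t: False}
  {t: True, l: True, a: False}
  {t: True, l: False, a: False}
  {l: True, t: False, a: False}


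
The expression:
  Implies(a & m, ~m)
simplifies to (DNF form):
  ~a | ~m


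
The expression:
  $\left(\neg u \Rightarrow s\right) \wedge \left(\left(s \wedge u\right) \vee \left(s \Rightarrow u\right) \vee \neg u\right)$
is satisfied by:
  {u: True, s: True}
  {u: True, s: False}
  {s: True, u: False}


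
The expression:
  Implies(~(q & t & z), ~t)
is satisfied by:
  {q: True, z: True, t: False}
  {q: True, z: False, t: False}
  {z: True, q: False, t: False}
  {q: False, z: False, t: False}
  {q: True, t: True, z: True}


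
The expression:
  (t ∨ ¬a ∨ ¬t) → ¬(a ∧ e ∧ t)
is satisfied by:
  {e: False, t: False, a: False}
  {a: True, e: False, t: False}
  {t: True, e: False, a: False}
  {a: True, t: True, e: False}
  {e: True, a: False, t: False}
  {a: True, e: True, t: False}
  {t: True, e: True, a: False}


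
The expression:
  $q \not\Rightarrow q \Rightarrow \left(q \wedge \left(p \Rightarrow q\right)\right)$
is always true.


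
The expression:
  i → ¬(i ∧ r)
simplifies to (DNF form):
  ¬i ∨ ¬r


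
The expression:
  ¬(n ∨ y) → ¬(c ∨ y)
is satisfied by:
  {n: True, y: True, c: False}
  {n: True, c: False, y: False}
  {y: True, c: False, n: False}
  {y: False, c: False, n: False}
  {n: True, y: True, c: True}
  {n: True, c: True, y: False}
  {y: True, c: True, n: False}


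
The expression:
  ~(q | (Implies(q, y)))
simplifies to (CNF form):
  False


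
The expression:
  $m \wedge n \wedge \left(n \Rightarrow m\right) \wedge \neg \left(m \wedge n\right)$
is never true.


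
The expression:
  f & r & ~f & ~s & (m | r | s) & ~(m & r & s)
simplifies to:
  False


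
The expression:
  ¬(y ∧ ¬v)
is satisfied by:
  {v: True, y: False}
  {y: False, v: False}
  {y: True, v: True}


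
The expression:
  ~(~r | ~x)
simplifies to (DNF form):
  r & x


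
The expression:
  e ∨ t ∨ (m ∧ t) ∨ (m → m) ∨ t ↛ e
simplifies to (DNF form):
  True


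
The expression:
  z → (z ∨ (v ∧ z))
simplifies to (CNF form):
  True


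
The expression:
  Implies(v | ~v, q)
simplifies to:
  q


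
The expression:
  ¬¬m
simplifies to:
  m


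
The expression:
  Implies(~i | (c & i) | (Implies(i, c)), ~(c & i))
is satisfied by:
  {c: False, i: False}
  {i: True, c: False}
  {c: True, i: False}


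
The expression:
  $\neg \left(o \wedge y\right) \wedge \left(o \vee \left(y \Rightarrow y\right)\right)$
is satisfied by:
  {o: False, y: False}
  {y: True, o: False}
  {o: True, y: False}


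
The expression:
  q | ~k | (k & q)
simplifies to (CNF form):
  q | ~k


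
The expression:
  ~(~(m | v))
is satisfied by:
  {m: True, v: True}
  {m: True, v: False}
  {v: True, m: False}


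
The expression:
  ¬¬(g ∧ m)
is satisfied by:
  {m: True, g: True}


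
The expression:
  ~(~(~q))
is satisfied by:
  {q: False}


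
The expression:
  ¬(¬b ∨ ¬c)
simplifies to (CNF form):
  b ∧ c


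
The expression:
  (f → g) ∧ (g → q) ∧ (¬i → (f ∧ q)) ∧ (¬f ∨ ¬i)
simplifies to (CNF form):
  (f ∨ i) ∧ (g ∨ i) ∧ (q ∨ ¬g) ∧ (¬f ∨ ¬i)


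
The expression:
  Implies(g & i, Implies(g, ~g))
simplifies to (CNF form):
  ~g | ~i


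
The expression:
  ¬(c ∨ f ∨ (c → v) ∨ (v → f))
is never true.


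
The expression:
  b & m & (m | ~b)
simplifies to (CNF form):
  b & m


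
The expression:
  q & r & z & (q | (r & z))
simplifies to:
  q & r & z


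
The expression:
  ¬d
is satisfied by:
  {d: False}


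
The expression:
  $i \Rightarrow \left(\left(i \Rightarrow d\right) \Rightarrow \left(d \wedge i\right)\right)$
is always true.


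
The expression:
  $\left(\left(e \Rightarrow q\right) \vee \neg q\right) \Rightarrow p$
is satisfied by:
  {p: True}


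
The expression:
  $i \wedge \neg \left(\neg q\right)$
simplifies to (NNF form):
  $i \wedge q$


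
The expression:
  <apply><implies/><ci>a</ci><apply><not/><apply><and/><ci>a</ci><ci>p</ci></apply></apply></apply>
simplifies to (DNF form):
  <apply><or/><apply><not/><ci>a</ci></apply><apply><not/><ci>p</ci></apply></apply>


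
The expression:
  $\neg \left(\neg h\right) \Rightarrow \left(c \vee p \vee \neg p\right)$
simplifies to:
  $\text{True}$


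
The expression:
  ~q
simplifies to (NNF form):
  ~q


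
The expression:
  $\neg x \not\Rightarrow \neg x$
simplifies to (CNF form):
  $\text{False}$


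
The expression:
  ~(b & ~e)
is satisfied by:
  {e: True, b: False}
  {b: False, e: False}
  {b: True, e: True}


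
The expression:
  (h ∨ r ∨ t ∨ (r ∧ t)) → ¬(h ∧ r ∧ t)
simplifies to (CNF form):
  ¬h ∨ ¬r ∨ ¬t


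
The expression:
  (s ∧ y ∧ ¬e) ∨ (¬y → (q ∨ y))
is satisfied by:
  {y: True, q: True}
  {y: True, q: False}
  {q: True, y: False}


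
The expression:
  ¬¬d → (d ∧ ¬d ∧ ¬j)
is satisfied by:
  {d: False}


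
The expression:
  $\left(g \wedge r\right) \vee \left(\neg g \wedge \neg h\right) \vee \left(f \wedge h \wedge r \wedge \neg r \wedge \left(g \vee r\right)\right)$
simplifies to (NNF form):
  $\left(g \wedge r\right) \vee \left(\neg g \wedge \neg h\right)$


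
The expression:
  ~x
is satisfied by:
  {x: False}


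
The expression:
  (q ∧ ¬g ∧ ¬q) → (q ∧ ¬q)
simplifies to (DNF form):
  True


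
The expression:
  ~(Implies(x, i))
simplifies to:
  x & ~i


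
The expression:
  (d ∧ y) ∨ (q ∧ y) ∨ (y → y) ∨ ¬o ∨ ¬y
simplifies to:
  True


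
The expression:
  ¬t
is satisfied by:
  {t: False}


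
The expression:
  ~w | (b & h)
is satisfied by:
  {h: True, b: True, w: False}
  {h: True, b: False, w: False}
  {b: True, h: False, w: False}
  {h: False, b: False, w: False}
  {h: True, w: True, b: True}


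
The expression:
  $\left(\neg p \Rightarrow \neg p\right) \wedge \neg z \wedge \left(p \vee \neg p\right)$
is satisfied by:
  {z: False}


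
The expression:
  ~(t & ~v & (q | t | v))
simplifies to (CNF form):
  v | ~t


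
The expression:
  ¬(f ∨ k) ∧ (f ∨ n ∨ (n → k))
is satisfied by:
  {f: False, k: False}


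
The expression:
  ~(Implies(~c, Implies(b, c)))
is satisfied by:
  {b: True, c: False}


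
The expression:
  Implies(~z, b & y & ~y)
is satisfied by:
  {z: True}


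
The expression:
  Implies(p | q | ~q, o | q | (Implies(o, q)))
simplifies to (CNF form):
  True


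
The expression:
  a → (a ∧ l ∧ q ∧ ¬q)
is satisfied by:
  {a: False}


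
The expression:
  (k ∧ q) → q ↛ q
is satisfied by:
  {k: False, q: False}
  {q: True, k: False}
  {k: True, q: False}


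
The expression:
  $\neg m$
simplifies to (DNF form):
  $\neg m$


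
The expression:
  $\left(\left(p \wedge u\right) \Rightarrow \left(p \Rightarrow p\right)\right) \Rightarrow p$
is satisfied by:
  {p: True}


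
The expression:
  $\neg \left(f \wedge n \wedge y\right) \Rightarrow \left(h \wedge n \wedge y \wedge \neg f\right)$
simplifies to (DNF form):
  $\left(f \wedge n \wedge y\right) \vee \left(h \wedge n \wedge y\right)$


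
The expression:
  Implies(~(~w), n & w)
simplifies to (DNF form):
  n | ~w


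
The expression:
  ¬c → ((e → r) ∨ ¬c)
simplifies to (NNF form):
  True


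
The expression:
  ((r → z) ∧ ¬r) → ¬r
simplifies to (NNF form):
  True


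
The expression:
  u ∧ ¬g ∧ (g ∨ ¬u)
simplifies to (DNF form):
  False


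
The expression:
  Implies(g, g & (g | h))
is always true.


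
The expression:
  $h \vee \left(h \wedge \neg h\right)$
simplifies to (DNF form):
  $h$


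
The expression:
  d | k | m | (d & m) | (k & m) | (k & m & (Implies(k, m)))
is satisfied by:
  {d: True, k: True, m: True}
  {d: True, k: True, m: False}
  {d: True, m: True, k: False}
  {d: True, m: False, k: False}
  {k: True, m: True, d: False}
  {k: True, m: False, d: False}
  {m: True, k: False, d: False}


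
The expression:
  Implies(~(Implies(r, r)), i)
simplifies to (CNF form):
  True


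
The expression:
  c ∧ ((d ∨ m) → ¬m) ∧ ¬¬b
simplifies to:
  b ∧ c ∧ ¬m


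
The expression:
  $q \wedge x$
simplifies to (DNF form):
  $q \wedge x$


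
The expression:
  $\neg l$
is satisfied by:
  {l: False}


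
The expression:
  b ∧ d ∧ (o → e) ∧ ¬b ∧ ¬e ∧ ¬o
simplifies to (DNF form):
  False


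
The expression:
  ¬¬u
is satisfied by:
  {u: True}


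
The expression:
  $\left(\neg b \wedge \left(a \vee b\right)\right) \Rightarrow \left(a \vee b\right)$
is always true.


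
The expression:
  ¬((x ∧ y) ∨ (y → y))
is never true.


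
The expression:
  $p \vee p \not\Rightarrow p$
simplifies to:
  $p$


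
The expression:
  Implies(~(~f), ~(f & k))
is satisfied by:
  {k: False, f: False}
  {f: True, k: False}
  {k: True, f: False}


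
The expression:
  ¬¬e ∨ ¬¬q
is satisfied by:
  {q: True, e: True}
  {q: True, e: False}
  {e: True, q: False}


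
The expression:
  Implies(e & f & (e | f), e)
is always true.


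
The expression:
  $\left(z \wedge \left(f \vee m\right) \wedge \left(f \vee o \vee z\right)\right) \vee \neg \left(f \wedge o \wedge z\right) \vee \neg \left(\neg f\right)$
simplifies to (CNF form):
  $\text{True}$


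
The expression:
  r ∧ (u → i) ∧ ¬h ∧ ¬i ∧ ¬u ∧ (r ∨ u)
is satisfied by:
  {r: True, u: False, i: False, h: False}


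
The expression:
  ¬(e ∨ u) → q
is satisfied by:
  {q: True, e: True, u: True}
  {q: True, e: True, u: False}
  {q: True, u: True, e: False}
  {q: True, u: False, e: False}
  {e: True, u: True, q: False}
  {e: True, u: False, q: False}
  {u: True, e: False, q: False}


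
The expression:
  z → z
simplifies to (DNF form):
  True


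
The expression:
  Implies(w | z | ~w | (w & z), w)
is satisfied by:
  {w: True}


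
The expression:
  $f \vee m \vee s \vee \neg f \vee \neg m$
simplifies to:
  $\text{True}$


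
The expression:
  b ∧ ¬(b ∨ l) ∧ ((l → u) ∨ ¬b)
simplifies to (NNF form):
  False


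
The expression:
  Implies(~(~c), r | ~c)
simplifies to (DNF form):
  r | ~c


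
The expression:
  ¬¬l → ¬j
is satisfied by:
  {l: False, j: False}
  {j: True, l: False}
  {l: True, j: False}


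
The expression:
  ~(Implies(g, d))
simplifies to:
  g & ~d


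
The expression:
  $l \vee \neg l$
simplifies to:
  $\text{True}$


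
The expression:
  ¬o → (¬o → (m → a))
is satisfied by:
  {a: True, o: True, m: False}
  {a: True, m: False, o: False}
  {o: True, m: False, a: False}
  {o: False, m: False, a: False}
  {a: True, o: True, m: True}
  {a: True, m: True, o: False}
  {o: True, m: True, a: False}


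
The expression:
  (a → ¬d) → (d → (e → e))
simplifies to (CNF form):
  True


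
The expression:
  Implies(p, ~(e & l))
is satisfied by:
  {l: False, e: False, p: False}
  {p: True, l: False, e: False}
  {e: True, l: False, p: False}
  {p: True, e: True, l: False}
  {l: True, p: False, e: False}
  {p: True, l: True, e: False}
  {e: True, l: True, p: False}


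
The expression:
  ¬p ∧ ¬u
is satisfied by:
  {u: False, p: False}


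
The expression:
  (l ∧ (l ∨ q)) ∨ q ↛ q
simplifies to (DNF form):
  l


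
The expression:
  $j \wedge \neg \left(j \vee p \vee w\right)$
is never true.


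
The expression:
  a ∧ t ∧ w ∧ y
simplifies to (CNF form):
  a ∧ t ∧ w ∧ y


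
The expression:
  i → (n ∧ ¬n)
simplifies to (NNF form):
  ¬i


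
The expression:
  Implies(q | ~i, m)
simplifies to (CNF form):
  (i | m) & (m | ~q)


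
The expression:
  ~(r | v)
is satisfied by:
  {v: False, r: False}


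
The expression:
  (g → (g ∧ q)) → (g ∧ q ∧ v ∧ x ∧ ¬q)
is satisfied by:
  {g: True, q: False}


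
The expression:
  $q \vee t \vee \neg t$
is always true.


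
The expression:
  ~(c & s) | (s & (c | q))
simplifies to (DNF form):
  True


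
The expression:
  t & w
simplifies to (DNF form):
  t & w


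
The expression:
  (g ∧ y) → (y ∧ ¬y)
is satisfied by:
  {g: False, y: False}
  {y: True, g: False}
  {g: True, y: False}


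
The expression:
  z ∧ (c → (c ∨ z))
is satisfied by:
  {z: True}


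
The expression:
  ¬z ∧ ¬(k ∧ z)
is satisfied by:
  {z: False}


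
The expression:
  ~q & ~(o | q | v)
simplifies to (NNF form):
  ~o & ~q & ~v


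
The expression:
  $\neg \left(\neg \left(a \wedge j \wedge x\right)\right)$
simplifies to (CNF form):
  $a \wedge j \wedge x$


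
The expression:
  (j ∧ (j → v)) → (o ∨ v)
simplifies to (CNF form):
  True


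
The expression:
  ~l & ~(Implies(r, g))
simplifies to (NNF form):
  r & ~g & ~l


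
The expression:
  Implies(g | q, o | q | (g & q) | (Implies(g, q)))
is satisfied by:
  {q: True, o: True, g: False}
  {q: True, o: False, g: False}
  {o: True, q: False, g: False}
  {q: False, o: False, g: False}
  {g: True, q: True, o: True}
  {g: True, q: True, o: False}
  {g: True, o: True, q: False}


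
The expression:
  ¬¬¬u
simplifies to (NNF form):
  ¬u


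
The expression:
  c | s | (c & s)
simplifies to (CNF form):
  c | s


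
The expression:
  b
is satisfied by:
  {b: True}


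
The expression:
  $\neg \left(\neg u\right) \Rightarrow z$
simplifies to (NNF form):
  $z \vee \neg u$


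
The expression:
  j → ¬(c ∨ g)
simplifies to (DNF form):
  (¬c ∧ ¬g) ∨ ¬j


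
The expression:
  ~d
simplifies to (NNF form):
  ~d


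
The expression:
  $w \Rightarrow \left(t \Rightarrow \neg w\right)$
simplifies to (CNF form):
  $\neg t \vee \neg w$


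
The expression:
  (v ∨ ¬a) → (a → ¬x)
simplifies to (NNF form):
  ¬a ∨ ¬v ∨ ¬x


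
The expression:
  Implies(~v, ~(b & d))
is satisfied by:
  {v: True, d: False, b: False}
  {v: False, d: False, b: False}
  {b: True, v: True, d: False}
  {b: True, v: False, d: False}
  {d: True, v: True, b: False}
  {d: True, v: False, b: False}
  {d: True, b: True, v: True}


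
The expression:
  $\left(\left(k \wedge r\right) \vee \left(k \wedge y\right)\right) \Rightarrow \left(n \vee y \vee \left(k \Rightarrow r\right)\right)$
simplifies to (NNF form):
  $\text{True}$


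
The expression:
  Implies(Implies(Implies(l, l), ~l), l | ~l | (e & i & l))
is always true.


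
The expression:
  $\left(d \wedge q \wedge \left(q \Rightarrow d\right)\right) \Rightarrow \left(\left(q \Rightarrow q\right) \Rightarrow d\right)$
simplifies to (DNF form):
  $\text{True}$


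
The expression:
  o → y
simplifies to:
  y ∨ ¬o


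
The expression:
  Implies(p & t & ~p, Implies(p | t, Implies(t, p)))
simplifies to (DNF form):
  True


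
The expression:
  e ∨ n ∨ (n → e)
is always true.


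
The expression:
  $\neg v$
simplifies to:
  $\neg v$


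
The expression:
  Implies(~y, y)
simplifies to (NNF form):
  y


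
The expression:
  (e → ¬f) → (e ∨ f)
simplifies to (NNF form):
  e ∨ f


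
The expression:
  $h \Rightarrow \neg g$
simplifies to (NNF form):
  $\neg g \vee \neg h$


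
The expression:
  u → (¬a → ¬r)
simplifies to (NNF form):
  a ∨ ¬r ∨ ¬u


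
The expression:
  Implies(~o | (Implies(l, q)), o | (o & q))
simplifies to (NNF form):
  o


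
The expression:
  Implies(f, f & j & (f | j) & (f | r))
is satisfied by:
  {j: True, f: False}
  {f: False, j: False}
  {f: True, j: True}


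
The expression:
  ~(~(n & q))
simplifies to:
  n & q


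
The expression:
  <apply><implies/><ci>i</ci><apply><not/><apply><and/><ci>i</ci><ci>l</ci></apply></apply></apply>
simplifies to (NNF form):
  <apply><or/><apply><not/><ci>i</ci></apply><apply><not/><ci>l</ci></apply></apply>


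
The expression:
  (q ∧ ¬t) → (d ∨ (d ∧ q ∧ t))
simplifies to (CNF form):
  d ∨ t ∨ ¬q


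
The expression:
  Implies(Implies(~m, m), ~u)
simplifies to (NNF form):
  ~m | ~u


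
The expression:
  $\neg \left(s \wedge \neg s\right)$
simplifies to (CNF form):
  $\text{True}$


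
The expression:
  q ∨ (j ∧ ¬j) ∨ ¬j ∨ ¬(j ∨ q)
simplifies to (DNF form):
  q ∨ ¬j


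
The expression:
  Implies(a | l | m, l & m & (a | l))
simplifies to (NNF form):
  (l | ~a) & (l | ~m) & (m | ~l)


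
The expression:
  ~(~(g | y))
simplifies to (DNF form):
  g | y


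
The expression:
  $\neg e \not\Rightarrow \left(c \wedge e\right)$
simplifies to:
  $\neg e$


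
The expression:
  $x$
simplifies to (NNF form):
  $x$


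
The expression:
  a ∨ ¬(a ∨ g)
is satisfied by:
  {a: True, g: False}
  {g: False, a: False}
  {g: True, a: True}


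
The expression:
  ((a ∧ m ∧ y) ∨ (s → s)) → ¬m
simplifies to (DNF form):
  ¬m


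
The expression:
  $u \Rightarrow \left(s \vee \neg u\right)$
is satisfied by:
  {s: True, u: False}
  {u: False, s: False}
  {u: True, s: True}


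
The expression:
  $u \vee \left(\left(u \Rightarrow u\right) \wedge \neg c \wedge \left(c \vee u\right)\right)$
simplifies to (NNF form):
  $u$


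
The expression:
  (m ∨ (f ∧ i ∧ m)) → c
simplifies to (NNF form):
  c ∨ ¬m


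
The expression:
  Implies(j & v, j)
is always true.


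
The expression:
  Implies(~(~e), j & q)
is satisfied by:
  {j: True, q: True, e: False}
  {j: True, q: False, e: False}
  {q: True, j: False, e: False}
  {j: False, q: False, e: False}
  {e: True, j: True, q: True}


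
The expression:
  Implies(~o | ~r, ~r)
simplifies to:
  o | ~r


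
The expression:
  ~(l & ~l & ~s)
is always true.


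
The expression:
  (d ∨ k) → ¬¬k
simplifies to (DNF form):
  k ∨ ¬d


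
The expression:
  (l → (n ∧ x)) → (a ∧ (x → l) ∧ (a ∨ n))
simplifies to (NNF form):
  (a ∧ l) ∨ (a ∧ ¬x) ∨ (l ∧ ¬n) ∨ (l ∧ ¬x)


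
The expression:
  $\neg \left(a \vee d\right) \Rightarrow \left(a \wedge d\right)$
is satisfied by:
  {a: True, d: True}
  {a: True, d: False}
  {d: True, a: False}


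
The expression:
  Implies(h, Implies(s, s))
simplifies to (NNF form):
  True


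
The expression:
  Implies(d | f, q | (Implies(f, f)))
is always true.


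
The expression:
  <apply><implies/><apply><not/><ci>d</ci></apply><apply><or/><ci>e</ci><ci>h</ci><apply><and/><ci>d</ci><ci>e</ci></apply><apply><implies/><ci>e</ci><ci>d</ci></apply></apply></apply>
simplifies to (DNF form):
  <true/>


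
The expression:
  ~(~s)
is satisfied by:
  {s: True}


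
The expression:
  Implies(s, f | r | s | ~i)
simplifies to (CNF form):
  True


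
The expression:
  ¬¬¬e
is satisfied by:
  {e: False}


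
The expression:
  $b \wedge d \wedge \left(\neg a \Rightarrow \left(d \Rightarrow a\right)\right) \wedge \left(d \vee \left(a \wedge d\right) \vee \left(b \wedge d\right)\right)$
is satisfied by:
  {a: True, b: True, d: True}


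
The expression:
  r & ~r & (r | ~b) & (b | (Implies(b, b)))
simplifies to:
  False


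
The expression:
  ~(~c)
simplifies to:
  c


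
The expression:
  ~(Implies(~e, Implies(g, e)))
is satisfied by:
  {g: True, e: False}


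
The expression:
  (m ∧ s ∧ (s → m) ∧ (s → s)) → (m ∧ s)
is always true.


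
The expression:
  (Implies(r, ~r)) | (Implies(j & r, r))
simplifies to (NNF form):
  True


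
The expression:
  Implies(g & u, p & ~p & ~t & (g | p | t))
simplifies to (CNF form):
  ~g | ~u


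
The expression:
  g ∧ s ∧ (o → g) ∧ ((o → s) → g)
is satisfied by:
  {s: True, g: True}


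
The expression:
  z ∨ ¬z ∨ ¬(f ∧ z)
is always true.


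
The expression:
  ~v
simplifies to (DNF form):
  ~v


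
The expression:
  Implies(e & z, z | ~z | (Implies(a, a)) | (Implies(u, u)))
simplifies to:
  True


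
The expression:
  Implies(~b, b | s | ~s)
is always true.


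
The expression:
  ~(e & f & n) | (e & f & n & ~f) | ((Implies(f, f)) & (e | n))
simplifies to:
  True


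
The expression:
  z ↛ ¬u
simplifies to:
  u ∧ z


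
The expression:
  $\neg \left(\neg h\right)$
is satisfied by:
  {h: True}


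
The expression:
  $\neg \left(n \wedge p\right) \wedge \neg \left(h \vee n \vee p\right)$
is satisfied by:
  {n: False, p: False, h: False}


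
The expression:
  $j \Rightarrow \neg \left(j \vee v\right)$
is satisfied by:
  {j: False}


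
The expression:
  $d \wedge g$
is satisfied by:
  {d: True, g: True}


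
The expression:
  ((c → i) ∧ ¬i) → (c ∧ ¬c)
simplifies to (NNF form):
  c ∨ i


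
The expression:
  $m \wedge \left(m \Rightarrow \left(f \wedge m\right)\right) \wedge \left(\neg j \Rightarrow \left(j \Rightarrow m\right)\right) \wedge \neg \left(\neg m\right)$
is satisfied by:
  {m: True, f: True}


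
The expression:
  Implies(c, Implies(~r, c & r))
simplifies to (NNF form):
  r | ~c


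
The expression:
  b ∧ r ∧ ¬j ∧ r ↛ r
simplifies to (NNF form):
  False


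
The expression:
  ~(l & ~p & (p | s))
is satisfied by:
  {p: True, l: False, s: False}
  {l: False, s: False, p: False}
  {s: True, p: True, l: False}
  {s: True, l: False, p: False}
  {p: True, l: True, s: False}
  {l: True, p: False, s: False}
  {s: True, l: True, p: True}


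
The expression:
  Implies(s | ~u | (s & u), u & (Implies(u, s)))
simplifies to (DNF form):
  u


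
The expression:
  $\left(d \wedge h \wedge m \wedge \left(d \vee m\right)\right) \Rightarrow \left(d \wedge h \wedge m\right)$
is always true.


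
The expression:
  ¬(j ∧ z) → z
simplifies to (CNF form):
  z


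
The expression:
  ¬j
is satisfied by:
  {j: False}


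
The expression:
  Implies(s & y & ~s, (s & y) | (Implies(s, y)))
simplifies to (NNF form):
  True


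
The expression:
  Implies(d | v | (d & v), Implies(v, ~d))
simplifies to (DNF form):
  ~d | ~v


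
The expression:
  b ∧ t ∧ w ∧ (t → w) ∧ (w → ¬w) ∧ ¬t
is never true.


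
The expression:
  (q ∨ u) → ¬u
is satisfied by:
  {u: False}


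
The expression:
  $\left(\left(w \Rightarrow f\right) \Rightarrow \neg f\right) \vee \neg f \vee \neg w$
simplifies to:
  $\neg f \vee \neg w$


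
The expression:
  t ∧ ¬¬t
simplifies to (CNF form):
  t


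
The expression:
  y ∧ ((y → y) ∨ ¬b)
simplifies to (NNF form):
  y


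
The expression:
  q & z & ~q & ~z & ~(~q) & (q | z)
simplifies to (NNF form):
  False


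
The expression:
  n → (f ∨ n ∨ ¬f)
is always true.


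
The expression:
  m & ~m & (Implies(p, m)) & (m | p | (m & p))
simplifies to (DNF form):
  False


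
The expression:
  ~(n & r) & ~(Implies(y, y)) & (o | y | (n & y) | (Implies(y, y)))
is never true.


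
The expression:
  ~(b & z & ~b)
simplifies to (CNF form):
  True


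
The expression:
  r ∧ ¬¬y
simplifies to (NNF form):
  r ∧ y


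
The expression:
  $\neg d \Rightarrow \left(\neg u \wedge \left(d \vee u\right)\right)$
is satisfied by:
  {d: True}


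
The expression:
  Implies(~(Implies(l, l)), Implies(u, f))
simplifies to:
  True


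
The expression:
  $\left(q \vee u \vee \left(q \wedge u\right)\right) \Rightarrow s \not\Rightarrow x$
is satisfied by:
  {s: True, x: False, u: False, q: False}
  {s: False, x: False, u: False, q: False}
  {q: True, s: True, x: False, u: False}
  {s: True, u: True, q: False, x: False}
  {q: True, s: True, u: True, x: False}
  {s: True, x: True, q: False, u: False}
  {x: True, q: False, u: False, s: False}


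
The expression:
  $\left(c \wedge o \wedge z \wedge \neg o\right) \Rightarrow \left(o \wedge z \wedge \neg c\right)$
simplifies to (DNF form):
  $\text{True}$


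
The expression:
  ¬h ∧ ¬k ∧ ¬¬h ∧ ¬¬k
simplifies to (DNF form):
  False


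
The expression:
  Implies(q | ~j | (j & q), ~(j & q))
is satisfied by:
  {q: False, j: False}
  {j: True, q: False}
  {q: True, j: False}


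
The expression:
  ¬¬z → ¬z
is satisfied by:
  {z: False}


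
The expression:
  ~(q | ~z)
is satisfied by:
  {z: True, q: False}


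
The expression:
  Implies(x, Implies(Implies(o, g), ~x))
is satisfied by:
  {o: True, g: False, x: False}
  {g: False, x: False, o: False}
  {o: True, g: True, x: False}
  {g: True, o: False, x: False}
  {x: True, o: True, g: False}


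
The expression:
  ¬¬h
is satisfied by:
  {h: True}


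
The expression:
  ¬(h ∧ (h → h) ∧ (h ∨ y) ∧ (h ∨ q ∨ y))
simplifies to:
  ¬h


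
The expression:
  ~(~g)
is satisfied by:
  {g: True}


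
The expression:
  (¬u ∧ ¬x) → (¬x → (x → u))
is always true.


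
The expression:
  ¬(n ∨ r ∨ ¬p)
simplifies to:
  p ∧ ¬n ∧ ¬r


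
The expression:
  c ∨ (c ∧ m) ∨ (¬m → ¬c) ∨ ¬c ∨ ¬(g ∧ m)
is always true.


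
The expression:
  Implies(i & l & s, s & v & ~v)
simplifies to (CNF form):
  ~i | ~l | ~s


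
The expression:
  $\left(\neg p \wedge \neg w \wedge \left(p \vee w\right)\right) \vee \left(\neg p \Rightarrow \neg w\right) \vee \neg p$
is always true.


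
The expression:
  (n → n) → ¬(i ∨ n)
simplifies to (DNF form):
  ¬i ∧ ¬n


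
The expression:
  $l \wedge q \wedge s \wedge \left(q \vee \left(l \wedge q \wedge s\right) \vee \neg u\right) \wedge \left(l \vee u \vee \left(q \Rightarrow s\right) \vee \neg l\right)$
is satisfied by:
  {s: True, q: True, l: True}


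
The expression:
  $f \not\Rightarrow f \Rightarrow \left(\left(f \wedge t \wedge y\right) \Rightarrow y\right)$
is always true.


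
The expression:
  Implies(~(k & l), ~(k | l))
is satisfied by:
  {l: False, k: False}
  {k: True, l: True}


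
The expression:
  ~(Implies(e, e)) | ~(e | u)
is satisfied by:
  {u: False, e: False}


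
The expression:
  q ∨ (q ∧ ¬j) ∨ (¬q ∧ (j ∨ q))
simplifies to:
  j ∨ q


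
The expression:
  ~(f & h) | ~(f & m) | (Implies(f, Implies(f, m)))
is always true.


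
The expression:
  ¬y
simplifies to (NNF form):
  ¬y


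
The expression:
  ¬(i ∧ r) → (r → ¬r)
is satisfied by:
  {i: True, r: False}
  {r: False, i: False}
  {r: True, i: True}


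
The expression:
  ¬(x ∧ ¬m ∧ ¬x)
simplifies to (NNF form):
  True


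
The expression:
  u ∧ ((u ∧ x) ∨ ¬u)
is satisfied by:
  {u: True, x: True}


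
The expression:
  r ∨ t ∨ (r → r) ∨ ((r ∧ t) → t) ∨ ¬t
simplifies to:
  True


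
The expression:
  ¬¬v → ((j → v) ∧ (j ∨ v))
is always true.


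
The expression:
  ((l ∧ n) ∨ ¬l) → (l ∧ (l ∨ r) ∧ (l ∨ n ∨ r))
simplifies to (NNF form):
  l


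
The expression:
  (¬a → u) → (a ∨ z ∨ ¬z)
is always true.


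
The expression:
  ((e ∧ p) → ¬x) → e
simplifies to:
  e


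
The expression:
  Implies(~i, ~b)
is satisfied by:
  {i: True, b: False}
  {b: False, i: False}
  {b: True, i: True}


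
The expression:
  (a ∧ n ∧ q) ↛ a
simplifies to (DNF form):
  False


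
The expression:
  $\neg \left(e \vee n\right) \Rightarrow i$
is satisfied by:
  {i: True, n: True, e: True}
  {i: True, n: True, e: False}
  {i: True, e: True, n: False}
  {i: True, e: False, n: False}
  {n: True, e: True, i: False}
  {n: True, e: False, i: False}
  {e: True, n: False, i: False}


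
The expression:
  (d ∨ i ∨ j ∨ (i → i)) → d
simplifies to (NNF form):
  d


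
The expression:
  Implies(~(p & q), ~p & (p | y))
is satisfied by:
  {y: True, q: True, p: False}
  {y: True, q: False, p: False}
  {y: True, p: True, q: True}
  {p: True, q: True, y: False}


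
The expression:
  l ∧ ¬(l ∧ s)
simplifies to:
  l ∧ ¬s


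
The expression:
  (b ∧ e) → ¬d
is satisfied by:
  {e: False, d: False, b: False}
  {b: True, e: False, d: False}
  {d: True, e: False, b: False}
  {b: True, d: True, e: False}
  {e: True, b: False, d: False}
  {b: True, e: True, d: False}
  {d: True, e: True, b: False}


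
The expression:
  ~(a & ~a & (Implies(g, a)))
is always true.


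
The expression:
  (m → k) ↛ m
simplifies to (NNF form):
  ¬m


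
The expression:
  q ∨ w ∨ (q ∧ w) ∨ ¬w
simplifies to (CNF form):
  True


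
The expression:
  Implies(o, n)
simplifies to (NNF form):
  n | ~o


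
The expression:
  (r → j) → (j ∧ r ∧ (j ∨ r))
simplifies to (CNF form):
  r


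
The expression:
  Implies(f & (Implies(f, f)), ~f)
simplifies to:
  ~f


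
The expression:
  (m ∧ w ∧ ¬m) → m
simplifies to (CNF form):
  True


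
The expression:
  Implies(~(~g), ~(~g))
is always true.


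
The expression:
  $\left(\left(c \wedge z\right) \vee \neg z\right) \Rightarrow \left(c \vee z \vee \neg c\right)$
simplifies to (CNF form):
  $\text{True}$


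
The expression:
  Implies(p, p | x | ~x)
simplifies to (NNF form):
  True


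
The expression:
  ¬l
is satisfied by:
  {l: False}


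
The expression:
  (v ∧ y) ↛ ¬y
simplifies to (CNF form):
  v ∧ y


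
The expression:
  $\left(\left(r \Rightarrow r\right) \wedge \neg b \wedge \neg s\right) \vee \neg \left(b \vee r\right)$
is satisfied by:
  {s: False, b: False, r: False}
  {r: True, s: False, b: False}
  {s: True, r: False, b: False}


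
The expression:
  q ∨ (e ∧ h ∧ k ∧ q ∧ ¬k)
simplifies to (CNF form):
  q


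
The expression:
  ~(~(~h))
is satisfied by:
  {h: False}


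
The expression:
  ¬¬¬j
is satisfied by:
  {j: False}


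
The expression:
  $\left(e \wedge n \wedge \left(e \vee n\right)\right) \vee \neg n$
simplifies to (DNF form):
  $e \vee \neg n$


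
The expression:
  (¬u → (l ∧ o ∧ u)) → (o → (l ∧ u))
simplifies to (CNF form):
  l ∨ ¬o ∨ ¬u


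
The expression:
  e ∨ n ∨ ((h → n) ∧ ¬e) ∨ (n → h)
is always true.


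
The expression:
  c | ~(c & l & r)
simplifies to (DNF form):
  True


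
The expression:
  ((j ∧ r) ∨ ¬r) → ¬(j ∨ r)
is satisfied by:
  {j: False}


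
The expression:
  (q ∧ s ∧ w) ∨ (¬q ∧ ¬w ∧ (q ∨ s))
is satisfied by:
  {s: True, w: False, q: False}
  {q: True, w: True, s: True}


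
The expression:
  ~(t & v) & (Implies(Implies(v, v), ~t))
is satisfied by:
  {t: False}


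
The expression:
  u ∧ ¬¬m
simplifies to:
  m ∧ u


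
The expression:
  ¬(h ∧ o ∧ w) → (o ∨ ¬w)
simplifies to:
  o ∨ ¬w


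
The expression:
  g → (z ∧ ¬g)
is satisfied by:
  {g: False}


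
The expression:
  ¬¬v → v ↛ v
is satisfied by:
  {v: False}


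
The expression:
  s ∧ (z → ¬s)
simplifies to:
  s ∧ ¬z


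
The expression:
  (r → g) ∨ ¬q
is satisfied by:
  {g: True, q: False, r: False}
  {g: False, q: False, r: False}
  {r: True, g: True, q: False}
  {r: True, g: False, q: False}
  {q: True, g: True, r: False}
  {q: True, g: False, r: False}
  {q: True, r: True, g: True}


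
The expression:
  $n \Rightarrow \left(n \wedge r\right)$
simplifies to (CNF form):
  $r \vee \neg n$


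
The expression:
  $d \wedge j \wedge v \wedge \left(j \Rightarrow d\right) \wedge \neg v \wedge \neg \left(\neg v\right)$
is never true.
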